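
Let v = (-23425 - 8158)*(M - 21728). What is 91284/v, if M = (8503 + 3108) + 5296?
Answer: 30428/50753881 ≈ 0.00059952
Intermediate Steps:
M = 16907 (M = 11611 + 5296 = 16907)
v = 152261643 (v = (-23425 - 8158)*(16907 - 21728) = -31583*(-4821) = 152261643)
91284/v = 91284/152261643 = 91284*(1/152261643) = 30428/50753881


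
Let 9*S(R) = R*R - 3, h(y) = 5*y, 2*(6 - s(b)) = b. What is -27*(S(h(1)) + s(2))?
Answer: -201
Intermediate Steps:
s(b) = 6 - b/2
S(R) = -⅓ + R²/9 (S(R) = (R*R - 3)/9 = (R² - 3)/9 = (-3 + R²)/9 = -⅓ + R²/9)
-27*(S(h(1)) + s(2)) = -27*((-⅓ + (5*1)²/9) + (6 - ½*2)) = -27*((-⅓ + (⅑)*5²) + (6 - 1)) = -27*((-⅓ + (⅑)*25) + 5) = -27*((-⅓ + 25/9) + 5) = -27*(22/9 + 5) = -27*67/9 = -201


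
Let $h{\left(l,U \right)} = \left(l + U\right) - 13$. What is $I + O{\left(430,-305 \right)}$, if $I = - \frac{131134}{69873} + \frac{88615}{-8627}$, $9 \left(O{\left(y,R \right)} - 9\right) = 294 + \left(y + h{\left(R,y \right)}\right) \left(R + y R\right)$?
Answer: $- \frac{14316033636495134}{1808383113} \approx -7.9165 \cdot 10^{6}$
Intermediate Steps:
$h{\left(l,U \right)} = -13 + U + l$ ($h{\left(l,U \right)} = \left(U + l\right) - 13 = -13 + U + l$)
$O{\left(y,R \right)} = \frac{125}{3} + \frac{\left(R + R y\right) \left(-13 + R + 2 y\right)}{9}$ ($O{\left(y,R \right)} = 9 + \frac{294 + \left(y + \left(-13 + y + R\right)\right) \left(R + y R\right)}{9} = 9 + \frac{294 + \left(y + \left(-13 + R + y\right)\right) \left(R + R y\right)}{9} = 9 + \frac{294 + \left(-13 + R + 2 y\right) \left(R + R y\right)}{9} = 9 + \frac{294 + \left(R + R y\right) \left(-13 + R + 2 y\right)}{9} = 9 + \left(\frac{98}{3} + \frac{\left(R + R y\right) \left(-13 + R + 2 y\right)}{9}\right) = \frac{125}{3} + \frac{\left(R + R y\right) \left(-13 + R + 2 y\right)}{9}$)
$I = - \frac{7323088913}{602794371}$ ($I = \left(-131134\right) \frac{1}{69873} + 88615 \left(- \frac{1}{8627}\right) = - \frac{131134}{69873} - \frac{88615}{8627} = - \frac{7323088913}{602794371} \approx -12.149$)
$I + O{\left(430,-305 \right)} = - \frac{7323088913}{602794371} + \left(\frac{125}{3} + \frac{1}{9} \left(-305\right) 430 + \frac{1}{9} \left(-305\right) 430^{2} + \frac{1}{9} \left(-305\right) \left(-13 - 305 + 430\right) + \frac{1}{9} \left(-305\right) 430 \left(-13 - 305 + 430\right)\right) = - \frac{7323088913}{602794371} + \left(\frac{125}{3} - \frac{131150}{9} + \frac{1}{9} \left(-305\right) 184900 + \frac{1}{9} \left(-305\right) 112 + \frac{1}{9} \left(-305\right) 430 \cdot 112\right) = - \frac{7323088913}{602794371} - \frac{71248235}{9} = - \frac{14316033636495134}{1808383113}$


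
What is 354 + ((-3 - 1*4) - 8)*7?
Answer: 249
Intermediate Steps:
354 + ((-3 - 1*4) - 8)*7 = 354 + ((-3 - 4) - 8)*7 = 354 + (-7 - 8)*7 = 354 - 15*7 = 354 - 105 = 249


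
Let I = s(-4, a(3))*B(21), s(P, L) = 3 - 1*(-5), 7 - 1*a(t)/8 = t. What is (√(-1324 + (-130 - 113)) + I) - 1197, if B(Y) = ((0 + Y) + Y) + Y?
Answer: -693 + I*√1567 ≈ -693.0 + 39.585*I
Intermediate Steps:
a(t) = 56 - 8*t
s(P, L) = 8 (s(P, L) = 3 + 5 = 8)
B(Y) = 3*Y (B(Y) = (Y + Y) + Y = 2*Y + Y = 3*Y)
I = 504 (I = 8*(3*21) = 8*63 = 504)
(√(-1324 + (-130 - 113)) + I) - 1197 = (√(-1324 + (-130 - 113)) + 504) - 1197 = (√(-1324 - 243) + 504) - 1197 = (√(-1567) + 504) - 1197 = (I*√1567 + 504) - 1197 = (504 + I*√1567) - 1197 = -693 + I*√1567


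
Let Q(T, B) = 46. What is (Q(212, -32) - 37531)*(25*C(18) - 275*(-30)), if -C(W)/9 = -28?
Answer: -545406750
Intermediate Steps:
C(W) = 252 (C(W) = -9*(-28) = 252)
(Q(212, -32) - 37531)*(25*C(18) - 275*(-30)) = (46 - 37531)*(25*252 - 275*(-30)) = -37485*(6300 + 8250) = -37485*14550 = -545406750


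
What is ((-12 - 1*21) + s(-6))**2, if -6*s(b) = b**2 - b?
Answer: 1600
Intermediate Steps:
s(b) = -b**2/6 + b/6 (s(b) = -(b**2 - b)/6 = -b**2/6 + b/6)
((-12 - 1*21) + s(-6))**2 = ((-12 - 1*21) + (1/6)*(-6)*(1 - 1*(-6)))**2 = ((-12 - 21) + (1/6)*(-6)*(1 + 6))**2 = (-33 + (1/6)*(-6)*7)**2 = (-33 - 7)**2 = (-40)**2 = 1600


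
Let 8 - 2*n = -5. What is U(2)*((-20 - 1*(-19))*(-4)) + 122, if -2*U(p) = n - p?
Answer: 113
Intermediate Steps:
n = 13/2 (n = 4 - ½*(-5) = 4 + 5/2 = 13/2 ≈ 6.5000)
U(p) = -13/4 + p/2 (U(p) = -(13/2 - p)/2 = -13/4 + p/2)
U(2)*((-20 - 1*(-19))*(-4)) + 122 = (-13/4 + (½)*2)*((-20 - 1*(-19))*(-4)) + 122 = (-13/4 + 1)*((-20 + 19)*(-4)) + 122 = -(-9)*(-4)/4 + 122 = -9/4*4 + 122 = -9 + 122 = 113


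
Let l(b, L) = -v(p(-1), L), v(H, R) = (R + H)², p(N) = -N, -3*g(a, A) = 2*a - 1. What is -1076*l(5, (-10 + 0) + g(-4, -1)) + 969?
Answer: 39705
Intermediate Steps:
g(a, A) = ⅓ - 2*a/3 (g(a, A) = -(2*a - 1)/3 = -(-1 + 2*a)/3 = ⅓ - 2*a/3)
v(H, R) = (H + R)²
l(b, L) = -(1 + L)² (l(b, L) = -(-1*(-1) + L)² = -(1 + L)²)
-1076*l(5, (-10 + 0) + g(-4, -1)) + 969 = -(-1076)*(1 + ((-10 + 0) + (⅓ - ⅔*(-4))))² + 969 = -(-1076)*(1 + (-10 + (⅓ + 8/3)))² + 969 = -(-1076)*(1 + (-10 + 3))² + 969 = -(-1076)*(1 - 7)² + 969 = -(-1076)*(-6)² + 969 = -(-1076)*36 + 969 = -1076*(-36) + 969 = 38736 + 969 = 39705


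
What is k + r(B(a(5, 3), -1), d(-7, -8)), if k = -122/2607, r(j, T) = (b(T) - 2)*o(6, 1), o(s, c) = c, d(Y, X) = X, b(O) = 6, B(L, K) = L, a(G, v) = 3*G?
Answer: 10306/2607 ≈ 3.9532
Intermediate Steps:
r(j, T) = 4 (r(j, T) = (6 - 2)*1 = 4*1 = 4)
k = -122/2607 (k = -122*1/2607 = -122/2607 ≈ -0.046797)
k + r(B(a(5, 3), -1), d(-7, -8)) = -122/2607 + 4 = 10306/2607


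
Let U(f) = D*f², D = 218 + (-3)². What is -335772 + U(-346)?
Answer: 26839760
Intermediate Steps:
D = 227 (D = 218 + 9 = 227)
U(f) = 227*f²
-335772 + U(-346) = -335772 + 227*(-346)² = -335772 + 227*119716 = -335772 + 27175532 = 26839760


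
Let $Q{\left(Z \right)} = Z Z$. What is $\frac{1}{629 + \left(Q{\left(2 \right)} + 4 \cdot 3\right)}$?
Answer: $\frac{1}{645} \approx 0.0015504$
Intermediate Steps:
$Q{\left(Z \right)} = Z^{2}$
$\frac{1}{629 + \left(Q{\left(2 \right)} + 4 \cdot 3\right)} = \frac{1}{629 + \left(2^{2} + 4 \cdot 3\right)} = \frac{1}{629 + \left(4 + 12\right)} = \frac{1}{629 + 16} = \frac{1}{645}$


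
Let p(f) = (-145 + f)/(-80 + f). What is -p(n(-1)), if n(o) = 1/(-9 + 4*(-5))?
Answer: -4206/2321 ≈ -1.8121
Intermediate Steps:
n(o) = -1/29 (n(o) = 1/(-9 - 20) = 1/(-29) = -1/29)
p(f) = (-145 + f)/(-80 + f)
-p(n(-1)) = -(-145 - 1/29)/(-80 - 1/29) = -(-4206)/((-2321/29)*29) = -(-29)*(-4206)/(2321*29) = -1*4206/2321 = -4206/2321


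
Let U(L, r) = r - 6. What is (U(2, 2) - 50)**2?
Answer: 2916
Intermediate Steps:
U(L, r) = -6 + r
(U(2, 2) - 50)**2 = ((-6 + 2) - 50)**2 = (-4 - 50)**2 = (-54)**2 = 2916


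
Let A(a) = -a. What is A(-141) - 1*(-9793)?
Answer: 9934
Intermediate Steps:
A(-141) - 1*(-9793) = -1*(-141) - 1*(-9793) = 141 + 9793 = 9934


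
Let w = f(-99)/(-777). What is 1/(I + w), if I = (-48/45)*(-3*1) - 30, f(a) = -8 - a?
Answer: -555/14939 ≈ -0.037151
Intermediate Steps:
I = -134/5 (I = -48*1/45*(-3) - 30 = -16/15*(-3) - 30 = 16/5 - 30 = -134/5 ≈ -26.800)
w = -13/111 (w = (-8 - 1*(-99))/(-777) = (-8 + 99)*(-1/777) = 91*(-1/777) = -13/111 ≈ -0.11712)
1/(I + w) = 1/(-134/5 - 13/111) = 1/(-14939/555) = -555/14939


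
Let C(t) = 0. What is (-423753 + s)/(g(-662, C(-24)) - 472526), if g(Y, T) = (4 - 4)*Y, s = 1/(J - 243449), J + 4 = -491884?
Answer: 155800629881/173732925631 ≈ 0.89678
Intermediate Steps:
J = -491888 (J = -4 - 491884 = -491888)
s = -1/735337 (s = 1/(-491888 - 243449) = 1/(-735337) = -1/735337 ≈ -1.3599e-6)
g(Y, T) = 0 (g(Y, T) = 0*Y = 0)
(-423753 + s)/(g(-662, C(-24)) - 472526) = (-423753 - 1/735337)/(0 - 472526) = -311601259762/735337/(-472526) = -311601259762/735337*(-1/472526) = 155800629881/173732925631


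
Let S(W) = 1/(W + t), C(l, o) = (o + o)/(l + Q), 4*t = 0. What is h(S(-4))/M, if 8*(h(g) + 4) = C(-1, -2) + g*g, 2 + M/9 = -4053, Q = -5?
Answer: 1501/14014080 ≈ 0.00010711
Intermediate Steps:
t = 0 (t = (¼)*0 = 0)
M = -36495 (M = -18 + 9*(-4053) = -18 - 36477 = -36495)
C(l, o) = 2*o/(-5 + l) (C(l, o) = (o + o)/(l - 5) = (2*o)/(-5 + l) = 2*o/(-5 + l))
S(W) = 1/W (S(W) = 1/(W + 0) = 1/W)
h(g) = -47/12 + g²/8 (h(g) = -4 + (2*(-2)/(-5 - 1) + g*g)/8 = -4 + (2*(-2)/(-6) + g²)/8 = -4 + (2*(-2)*(-⅙) + g²)/8 = -4 + (⅔ + g²)/8 = -4 + (1/12 + g²/8) = -47/12 + g²/8)
h(S(-4))/M = (-47/12 + (1/(-4))²/8)/(-36495) = (-47/12 + (-¼)²/8)*(-1/36495) = (-47/12 + (⅛)*(1/16))*(-1/36495) = (-47/12 + 1/128)*(-1/36495) = -1501/384*(-1/36495) = 1501/14014080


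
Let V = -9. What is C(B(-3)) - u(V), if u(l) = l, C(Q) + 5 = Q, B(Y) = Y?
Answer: 1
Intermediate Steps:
C(Q) = -5 + Q
C(B(-3)) - u(V) = (-5 - 3) - 1*(-9) = -8 + 9 = 1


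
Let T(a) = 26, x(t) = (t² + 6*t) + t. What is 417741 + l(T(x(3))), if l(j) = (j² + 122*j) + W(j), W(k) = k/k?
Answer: 421590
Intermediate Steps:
W(k) = 1
x(t) = t² + 7*t
l(j) = 1 + j² + 122*j (l(j) = (j² + 122*j) + 1 = 1 + j² + 122*j)
417741 + l(T(x(3))) = 417741 + (1 + 26² + 122*26) = 417741 + (1 + 676 + 3172) = 417741 + 3849 = 421590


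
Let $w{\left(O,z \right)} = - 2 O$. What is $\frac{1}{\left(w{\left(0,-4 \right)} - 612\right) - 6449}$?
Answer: $- \frac{1}{7061} \approx -0.00014162$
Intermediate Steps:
$\frac{1}{\left(w{\left(0,-4 \right)} - 612\right) - 6449} = \frac{1}{\left(\left(-2\right) 0 - 612\right) - 6449} = \frac{1}{\left(0 - 612\right) - 6449} = \frac{1}{-612 - 6449} = \frac{1}{-7061} = - \frac{1}{7061}$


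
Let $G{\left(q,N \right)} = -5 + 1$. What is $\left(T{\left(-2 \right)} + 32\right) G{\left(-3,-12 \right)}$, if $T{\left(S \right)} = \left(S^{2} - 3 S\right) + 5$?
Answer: $-188$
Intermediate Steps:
$T{\left(S \right)} = 5 + S^{2} - 3 S$
$G{\left(q,N \right)} = -4$
$\left(T{\left(-2 \right)} + 32\right) G{\left(-3,-12 \right)} = \left(\left(5 + \left(-2\right)^{2} - -6\right) + 32\right) \left(-4\right) = \left(\left(5 + 4 + 6\right) + 32\right) \left(-4\right) = \left(15 + 32\right) \left(-4\right) = 47 \left(-4\right) = -188$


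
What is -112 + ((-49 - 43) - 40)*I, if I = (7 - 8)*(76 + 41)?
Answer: 15332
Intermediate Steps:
I = -117 (I = -1*117 = -117)
-112 + ((-49 - 43) - 40)*I = -112 + ((-49 - 43) - 40)*(-117) = -112 + (-92 - 40)*(-117) = -112 - 132*(-117) = -112 + 15444 = 15332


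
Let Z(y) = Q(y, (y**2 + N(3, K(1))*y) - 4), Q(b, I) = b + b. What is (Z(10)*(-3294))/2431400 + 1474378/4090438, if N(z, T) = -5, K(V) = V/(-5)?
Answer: 41441557672/124318636915 ≈ 0.33335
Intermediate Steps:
K(V) = -V/5 (K(V) = V*(-1/5) = -V/5)
Q(b, I) = 2*b
Z(y) = 2*y
(Z(10)*(-3294))/2431400 + 1474378/4090438 = ((2*10)*(-3294))/2431400 + 1474378/4090438 = (20*(-3294))*(1/2431400) + 1474378*(1/4090438) = -65880*1/2431400 + 737189/2045219 = -1647/60785 + 737189/2045219 = 41441557672/124318636915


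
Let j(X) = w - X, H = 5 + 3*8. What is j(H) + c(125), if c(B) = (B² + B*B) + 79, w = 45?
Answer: 31345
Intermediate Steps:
H = 29 (H = 5 + 24 = 29)
j(X) = 45 - X
c(B) = 79 + 2*B² (c(B) = (B² + B²) + 79 = 2*B² + 79 = 79 + 2*B²)
j(H) + c(125) = (45 - 1*29) + (79 + 2*125²) = (45 - 29) + (79 + 2*15625) = 16 + (79 + 31250) = 16 + 31329 = 31345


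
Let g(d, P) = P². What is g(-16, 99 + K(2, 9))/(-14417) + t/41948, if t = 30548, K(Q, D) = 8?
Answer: -9963034/151191079 ≈ -0.065897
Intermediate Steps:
g(-16, 99 + K(2, 9))/(-14417) + t/41948 = (99 + 8)²/(-14417) + 30548/41948 = 107²*(-1/14417) + 30548*(1/41948) = 11449*(-1/14417) + 7637/10487 = -11449/14417 + 7637/10487 = -9963034/151191079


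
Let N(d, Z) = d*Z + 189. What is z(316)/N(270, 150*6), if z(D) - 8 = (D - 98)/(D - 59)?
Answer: 758/20833191 ≈ 3.6384e-5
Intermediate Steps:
z(D) = 8 + (-98 + D)/(-59 + D) (z(D) = 8 + (D - 98)/(D - 59) = 8 + (-98 + D)/(-59 + D))
N(d, Z) = 189 + Z*d (N(d, Z) = Z*d + 189 = 189 + Z*d)
z(316)/N(270, 150*6) = (3*(-190 + 3*316)/(-59 + 316))/(189 + (150*6)*270) = (3*(-190 + 948)/257)/(189 + 900*270) = (3*(1/257)*758)/(189 + 243000) = (2274/257)/243189 = (2274/257)*(1/243189) = 758/20833191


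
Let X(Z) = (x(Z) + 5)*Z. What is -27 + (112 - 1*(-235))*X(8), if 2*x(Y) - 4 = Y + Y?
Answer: 41613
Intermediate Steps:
x(Y) = 2 + Y (x(Y) = 2 + (Y + Y)/2 = 2 + (2*Y)/2 = 2 + Y)
X(Z) = Z*(7 + Z) (X(Z) = ((2 + Z) + 5)*Z = (7 + Z)*Z = Z*(7 + Z))
-27 + (112 - 1*(-235))*X(8) = -27 + (112 - 1*(-235))*(8*(7 + 8)) = -27 + (112 + 235)*(8*15) = -27 + 347*120 = -27 + 41640 = 41613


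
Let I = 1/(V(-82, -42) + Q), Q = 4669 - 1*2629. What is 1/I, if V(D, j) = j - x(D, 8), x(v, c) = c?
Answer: 1990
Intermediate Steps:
Q = 2040 (Q = 4669 - 2629 = 2040)
V(D, j) = -8 + j (V(D, j) = j - 1*8 = j - 8 = -8 + j)
I = 1/1990 (I = 1/((-8 - 42) + 2040) = 1/(-50 + 2040) = 1/1990 ≈ 0.00050251)
1/I = 1/(1/1990) = 1990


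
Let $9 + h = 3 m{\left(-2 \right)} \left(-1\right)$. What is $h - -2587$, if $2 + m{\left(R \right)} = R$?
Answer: $2590$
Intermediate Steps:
$m{\left(R \right)} = -2 + R$
$h = 3$ ($h = -9 + 3 \left(-2 - 2\right) \left(-1\right) = -9 + 3 \left(-4\right) \left(-1\right) = -9 - -12 = -9 + 12 = 3$)
$h - -2587 = 3 - -2587 = 3 + 2587 = 2590$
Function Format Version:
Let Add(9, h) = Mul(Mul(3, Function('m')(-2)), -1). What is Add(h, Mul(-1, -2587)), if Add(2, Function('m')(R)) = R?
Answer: 2590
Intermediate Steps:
Function('m')(R) = Add(-2, R)
h = 3 (h = Add(-9, Mul(Mul(3, Add(-2, -2)), -1)) = Add(-9, Mul(Mul(3, -4), -1)) = Add(-9, Mul(-12, -1)) = Add(-9, 12) = 3)
Add(h, Mul(-1, -2587)) = Add(3, Mul(-1, -2587)) = Add(3, 2587) = 2590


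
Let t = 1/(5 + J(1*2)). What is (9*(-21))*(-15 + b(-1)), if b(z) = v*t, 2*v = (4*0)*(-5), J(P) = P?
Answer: 2835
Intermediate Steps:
t = ⅐ (t = 1/(5 + 1*2) = 1/(5 + 2) = 1/7 = ⅐ ≈ 0.14286)
v = 0 (v = ((4*0)*(-5))/2 = (0*(-5))/2 = (½)*0 = 0)
b(z) = 0 (b(z) = 0*(⅐) = 0)
(9*(-21))*(-15 + b(-1)) = (9*(-21))*(-15 + 0) = -189*(-15) = 2835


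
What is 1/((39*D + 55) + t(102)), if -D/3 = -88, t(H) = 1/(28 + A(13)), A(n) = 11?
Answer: 39/403690 ≈ 9.6609e-5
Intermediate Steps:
t(H) = 1/39 (t(H) = 1/(28 + 11) = 1/39)
D = 264 (D = -3*(-88) = 264)
1/((39*D + 55) + t(102)) = 1/((39*264 + 55) + 1/39) = 1/((10296 + 55) + 1/39) = 1/(10351 + 1/39) = 1/(403690/39) = 39/403690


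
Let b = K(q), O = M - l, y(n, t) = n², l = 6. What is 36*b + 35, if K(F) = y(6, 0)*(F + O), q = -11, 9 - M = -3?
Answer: -6445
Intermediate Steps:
M = 12 (M = 9 - 1*(-3) = 9 + 3 = 12)
O = 6 (O = 12 - 1*6 = 12 - 6 = 6)
K(F) = 216 + 36*F (K(F) = 6²*(F + 6) = 36*(6 + F) = 216 + 36*F)
b = -180 (b = 216 + 36*(-11) = 216 - 396 = -180)
36*b + 35 = 36*(-180) + 35 = -6480 + 35 = -6445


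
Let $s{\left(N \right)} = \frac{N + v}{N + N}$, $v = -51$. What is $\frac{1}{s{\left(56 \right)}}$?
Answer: $\frac{112}{5} \approx 22.4$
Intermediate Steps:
$s{\left(N \right)} = \frac{-51 + N}{2 N}$ ($s{\left(N \right)} = \frac{N - 51}{N + N} = \frac{-51 + N}{2 N}$)
$\frac{1}{s{\left(56 \right)}} = \frac{1}{\frac{1}{2} \cdot \frac{1}{56} \left(-51 + 56\right)} = \frac{1}{\frac{1}{2} \cdot \frac{1}{56} \cdot 5} = \frac{1}{\frac{5}{112}} = \frac{112}{5}$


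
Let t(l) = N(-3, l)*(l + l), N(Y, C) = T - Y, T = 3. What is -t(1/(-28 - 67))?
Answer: 12/95 ≈ 0.12632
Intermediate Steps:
N(Y, C) = 3 - Y
t(l) = 12*l (t(l) = (3 - 1*(-3))*(l + l) = (3 + 3)*(2*l) = 6*(2*l) = 12*l)
-t(1/(-28 - 67)) = -12/(-28 - 67) = -12/(-95) = -12*(-1)/95 = -1*(-12/95) = 12/95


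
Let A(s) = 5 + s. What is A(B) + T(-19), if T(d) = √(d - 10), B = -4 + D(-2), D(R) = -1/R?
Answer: 3/2 + I*√29 ≈ 1.5 + 5.3852*I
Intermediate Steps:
B = -7/2 (B = -4 - 1/(-2) = -4 - 1*(-½) = -4 + ½ = -7/2 ≈ -3.5000)
T(d) = √(-10 + d)
A(B) + T(-19) = (5 - 7/2) + √(-10 - 19) = 3/2 + √(-29) = 3/2 + I*√29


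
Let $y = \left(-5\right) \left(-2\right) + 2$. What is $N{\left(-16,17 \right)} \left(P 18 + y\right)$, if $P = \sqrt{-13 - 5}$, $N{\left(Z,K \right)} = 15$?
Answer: $180 + 810 i \sqrt{2} \approx 180.0 + 1145.5 i$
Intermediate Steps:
$y = 12$ ($y = 10 + 2 = 12$)
$P = 3 i \sqrt{2}$ ($P = \sqrt{-18} = 3 i \sqrt{2} \approx 4.2426 i$)
$N{\left(-16,17 \right)} \left(P 18 + y\right) = 15 \left(3 i \sqrt{2} \cdot 18 + 12\right) = 15 \left(54 i \sqrt{2} + 12\right) = 15 \left(12 + 54 i \sqrt{2}\right) = 180 + 810 i \sqrt{2}$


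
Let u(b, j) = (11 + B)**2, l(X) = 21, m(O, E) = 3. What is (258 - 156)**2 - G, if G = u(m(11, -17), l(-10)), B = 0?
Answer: 10283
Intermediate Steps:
u(b, j) = 121 (u(b, j) = (11 + 0)**2 = 11**2 = 121)
G = 121
(258 - 156)**2 - G = (258 - 156)**2 - 1*121 = 102**2 - 121 = 10404 - 121 = 10283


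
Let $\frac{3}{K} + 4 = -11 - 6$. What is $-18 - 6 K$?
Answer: $- \frac{120}{7} \approx -17.143$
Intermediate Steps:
$K = - \frac{1}{7}$ ($K = \frac{3}{-4 - 17} = \frac{3}{-21} = 3 \left(- \frac{1}{21}\right) = - \frac{1}{7} \approx -0.14286$)
$-18 - 6 K = -18 - - \frac{6}{7} = -18 + \frac{6}{7} = - \frac{120}{7}$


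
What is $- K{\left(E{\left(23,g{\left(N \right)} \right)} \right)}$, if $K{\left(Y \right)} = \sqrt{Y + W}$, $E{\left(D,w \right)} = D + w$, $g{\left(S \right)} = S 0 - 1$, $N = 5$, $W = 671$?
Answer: $- 3 \sqrt{77} \approx -26.325$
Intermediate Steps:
$g{\left(S \right)} = -1$ ($g{\left(S \right)} = 0 - 1 = -1$)
$K{\left(Y \right)} = \sqrt{671 + Y}$ ($K{\left(Y \right)} = \sqrt{Y + 671} = \sqrt{671 + Y}$)
$- K{\left(E{\left(23,g{\left(N \right)} \right)} \right)} = - \sqrt{671 + \left(23 - 1\right)} = - \sqrt{671 + 22} = - \sqrt{693} = - 3 \sqrt{77}$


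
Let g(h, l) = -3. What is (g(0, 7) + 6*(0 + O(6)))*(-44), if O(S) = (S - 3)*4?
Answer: -3036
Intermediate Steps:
O(S) = -12 + 4*S (O(S) = (-3 + S)*4 = -12 + 4*S)
(g(0, 7) + 6*(0 + O(6)))*(-44) = (-3 + 6*(0 + (-12 + 4*6)))*(-44) = (-3 + 6*(0 + (-12 + 24)))*(-44) = (-3 + 6*(0 + 12))*(-44) = (-3 + 6*12)*(-44) = (-3 + 72)*(-44) = 69*(-44) = -3036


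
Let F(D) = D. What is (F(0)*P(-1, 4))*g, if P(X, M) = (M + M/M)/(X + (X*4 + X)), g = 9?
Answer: 0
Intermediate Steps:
P(X, M) = (1 + M)/(6*X) (P(X, M) = (M + 1)/(X + (4*X + X)) = (1 + M)/(X + 5*X) = (1 + M)/((6*X)) = (1 + M)*(1/(6*X)) = (1 + M)/(6*X))
(F(0)*P(-1, 4))*g = (0*((⅙)*(1 + 4)/(-1)))*9 = (0*((⅙)*(-1)*5))*9 = (0*(-⅚))*9 = 0*9 = 0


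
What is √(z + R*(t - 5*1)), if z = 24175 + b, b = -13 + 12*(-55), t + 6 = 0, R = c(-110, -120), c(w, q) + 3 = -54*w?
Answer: 3*I*√4645 ≈ 204.46*I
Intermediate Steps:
c(w, q) = -3 - 54*w
R = 5937 (R = -3 - 54*(-110) = -3 + 5940 = 5937)
t = -6 (t = -6 + 0 = -6)
b = -673 (b = -13 - 660 = -673)
z = 23502 (z = 24175 - 673 = 23502)
√(z + R*(t - 5*1)) = √(23502 + 5937*(-6 - 5*1)) = √(23502 + 5937*(-6 - 5)) = √(23502 + 5937*(-11)) = √(23502 - 65307) = √(-41805) = 3*I*√4645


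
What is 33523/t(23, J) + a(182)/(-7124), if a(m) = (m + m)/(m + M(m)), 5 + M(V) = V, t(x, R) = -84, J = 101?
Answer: -235537471/590196 ≈ -399.08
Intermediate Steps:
M(V) = -5 + V
a(m) = 2*m/(-5 + 2*m) (a(m) = (m + m)/(m + (-5 + m)) = (2*m)/(-5 + 2*m) = 2*m/(-5 + 2*m))
33523/t(23, J) + a(182)/(-7124) = 33523/(-84) + (2*182/(-5 + 2*182))/(-7124) = 33523*(-1/84) + (2*182/(-5 + 364))*(-1/7124) = -4789/12 + (2*182/359)*(-1/7124) = -4789/12 + (2*182*(1/359))*(-1/7124) = -4789/12 + (364/359)*(-1/7124) = -4789/12 - 7/49183 = -235537471/590196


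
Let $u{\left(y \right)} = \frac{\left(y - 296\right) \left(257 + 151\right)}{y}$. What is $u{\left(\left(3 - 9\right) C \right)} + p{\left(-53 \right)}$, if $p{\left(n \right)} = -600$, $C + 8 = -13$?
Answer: $- \frac{24160}{21} \approx -1150.5$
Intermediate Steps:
$C = -21$ ($C = -8 - 13 = -21$)
$u{\left(y \right)} = \frac{-120768 + 408 y}{y}$ ($u{\left(y \right)} = \frac{\left(-296 + y\right) 408}{y} = \frac{-120768 + 408 y}{y}$)
$u{\left(\left(3 - 9\right) C \right)} + p{\left(-53 \right)} = \left(408 - \frac{120768}{\left(3 - 9\right) \left(-21\right)}\right) - 600 = \left(408 - \frac{120768}{\left(-6\right) \left(-21\right)}\right) - 600 = \left(408 - \frac{120768}{126}\right) - 600 = \left(408 - \frac{20128}{21}\right) - 600 = - \frac{11560}{21} - 600 = - \frac{24160}{21}$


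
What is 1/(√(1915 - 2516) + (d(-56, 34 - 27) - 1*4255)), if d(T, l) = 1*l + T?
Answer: -4304/18525017 - I*√601/18525017 ≈ -0.00023233 - 1.3234e-6*I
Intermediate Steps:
d(T, l) = T + l (d(T, l) = l + T = T + l)
1/(√(1915 - 2516) + (d(-56, 34 - 27) - 1*4255)) = 1/(√(1915 - 2516) + ((-56 + (34 - 27)) - 1*4255)) = 1/(√(-601) + ((-56 + 7) - 4255)) = 1/(I*√601 + (-49 - 4255)) = 1/(I*√601 - 4304) = 1/(-4304 + I*√601)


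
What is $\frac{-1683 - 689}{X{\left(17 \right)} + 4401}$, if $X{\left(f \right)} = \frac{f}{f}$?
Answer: $- \frac{1186}{2201} \approx -0.53885$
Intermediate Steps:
$X{\left(f \right)} = 1$
$\frac{-1683 - 689}{X{\left(17 \right)} + 4401} = \frac{-1683 - 689}{1 + 4401} = - \frac{2372}{4402} = \left(-2372\right) \frac{1}{4402} = - \frac{1186}{2201}$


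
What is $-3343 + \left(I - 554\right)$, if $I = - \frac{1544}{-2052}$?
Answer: $- \frac{1998775}{513} \approx -3896.2$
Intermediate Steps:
$I = \frac{386}{513}$ ($I = \left(-1544\right) \left(- \frac{1}{2052}\right) = \frac{386}{513} \approx 0.75244$)
$-3343 + \left(I - 554\right) = -3343 + \left(\frac{386}{513} - 554\right) = -3343 - \frac{283816}{513} = - \frac{1998775}{513}$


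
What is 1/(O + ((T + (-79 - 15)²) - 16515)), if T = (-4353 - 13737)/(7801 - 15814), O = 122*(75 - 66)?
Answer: -2671/17571821 ≈ -0.00015200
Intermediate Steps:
O = 1098 (O = 122*9 = 1098)
T = 6030/2671 (T = -18090/(-8013) = -18090*(-1/8013) = 6030/2671 ≈ 2.2576)
1/(O + ((T + (-79 - 15)²) - 16515)) = 1/(1098 + ((6030/2671 + (-79 - 15)²) - 16515)) = 1/(1098 + ((6030/2671 + (-94)²) - 16515)) = 1/(1098 + ((6030/2671 + 8836) - 16515)) = 1/(1098 + (23606986/2671 - 16515)) = 1/(1098 - 20504579/2671) = 1/(-17571821/2671) = -2671/17571821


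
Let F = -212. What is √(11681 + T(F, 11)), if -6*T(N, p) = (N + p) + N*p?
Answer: √435714/6 ≈ 110.01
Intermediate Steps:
T(N, p) = -N/6 - p/6 - N*p/6 (T(N, p) = -((N + p) + N*p)/6 = -(N + p + N*p)/6 = -N/6 - p/6 - N*p/6)
√(11681 + T(F, 11)) = √(11681 + (-⅙*(-212) - ⅙*11 - ⅙*(-212)*11)) = √(11681 + (106/3 - 11/6 + 1166/3)) = √(11681 + 2533/6) = √(72619/6) = √435714/6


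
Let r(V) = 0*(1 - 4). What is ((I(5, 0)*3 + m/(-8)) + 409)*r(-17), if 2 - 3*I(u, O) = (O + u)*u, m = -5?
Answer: 0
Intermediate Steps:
r(V) = 0 (r(V) = 0*(-3) = 0)
I(u, O) = ⅔ - u*(O + u)/3 (I(u, O) = ⅔ - (O + u)*u/3 = ⅔ - u*(O + u)/3)
((I(5, 0)*3 + m/(-8)) + 409)*r(-17) = (((⅔ - ⅓*5² - ⅓*0*5)*3 - 5/(-8)) + 409)*0 = (((⅔ - ⅓*25 + 0)*3 - 5*(-⅛)) + 409)*0 = (((⅔ - 25/3 + 0)*3 + 5/8) + 409)*0 = ((-23/3*3 + 5/8) + 409)*0 = ((-23 + 5/8) + 409)*0 = (-179/8 + 409)*0 = (3093/8)*0 = 0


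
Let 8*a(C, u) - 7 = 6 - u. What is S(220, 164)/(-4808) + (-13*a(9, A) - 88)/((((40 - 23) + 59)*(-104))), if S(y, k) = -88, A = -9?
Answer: 645271/19001216 ≈ 0.033959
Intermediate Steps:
a(C, u) = 13/8 - u/8 (a(C, u) = 7/8 + (6 - u)/8 = 7/8 + (¾ - u/8) = 13/8 - u/8)
S(220, 164)/(-4808) + (-13*a(9, A) - 88)/((((40 - 23) + 59)*(-104))) = -88/(-4808) + (-13*(13/8 - ⅛*(-9)) - 88)/((((40 - 23) + 59)*(-104))) = -88*(-1/4808) + (-13*(13/8 + 9/8) - 88)/(((17 + 59)*(-104))) = 11/601 + (-13*11/4 - 88)/((76*(-104))) = 11/601 + (-143/4 - 88)/(-7904) = 11/601 - 495/4*(-1/7904) = 11/601 + 495/31616 = 645271/19001216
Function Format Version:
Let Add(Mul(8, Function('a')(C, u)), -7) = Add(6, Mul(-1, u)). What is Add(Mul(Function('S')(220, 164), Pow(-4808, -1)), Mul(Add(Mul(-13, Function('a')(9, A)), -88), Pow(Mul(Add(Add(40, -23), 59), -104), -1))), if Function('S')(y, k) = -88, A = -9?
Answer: Rational(645271, 19001216) ≈ 0.033959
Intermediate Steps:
Function('a')(C, u) = Add(Rational(13, 8), Mul(Rational(-1, 8), u)) (Function('a')(C, u) = Add(Rational(7, 8), Mul(Rational(1, 8), Add(6, Mul(-1, u)))) = Add(Rational(7, 8), Add(Rational(3, 4), Mul(Rational(-1, 8), u))) = Add(Rational(13, 8), Mul(Rational(-1, 8), u)))
Add(Mul(Function('S')(220, 164), Pow(-4808, -1)), Mul(Add(Mul(-13, Function('a')(9, A)), -88), Pow(Mul(Add(Add(40, -23), 59), -104), -1))) = Add(Mul(-88, Pow(-4808, -1)), Mul(Add(Mul(-13, Add(Rational(13, 8), Mul(Rational(-1, 8), -9))), -88), Pow(Mul(Add(Add(40, -23), 59), -104), -1))) = Add(Mul(-88, Rational(-1, 4808)), Mul(Add(Mul(-13, Add(Rational(13, 8), Rational(9, 8))), -88), Pow(Mul(Add(17, 59), -104), -1))) = Add(Rational(11, 601), Mul(Add(Mul(-13, Rational(11, 4)), -88), Pow(Mul(76, -104), -1))) = Add(Rational(11, 601), Mul(Add(Rational(-143, 4), -88), Pow(-7904, -1))) = Add(Rational(11, 601), Mul(Rational(-495, 4), Rational(-1, 7904))) = Add(Rational(11, 601), Rational(495, 31616)) = Rational(645271, 19001216)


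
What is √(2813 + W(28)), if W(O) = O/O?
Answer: √2814 ≈ 53.047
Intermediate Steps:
W(O) = 1
√(2813 + W(28)) = √(2813 + 1) = √2814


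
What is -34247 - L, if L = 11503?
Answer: -45750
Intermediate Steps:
-34247 - L = -34247 - 1*11503 = -34247 - 11503 = -45750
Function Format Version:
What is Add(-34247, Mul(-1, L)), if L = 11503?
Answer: -45750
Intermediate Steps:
Add(-34247, Mul(-1, L)) = Add(-34247, Mul(-1, 11503)) = Add(-34247, -11503) = -45750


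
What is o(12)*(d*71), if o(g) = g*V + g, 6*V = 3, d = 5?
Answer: 6390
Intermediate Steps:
V = ½ (V = (⅙)*3 = ½ ≈ 0.50000)
o(g) = 3*g/2 (o(g) = g*(½) + g = g/2 + g = 3*g/2)
o(12)*(d*71) = ((3/2)*12)*(5*71) = 18*355 = 6390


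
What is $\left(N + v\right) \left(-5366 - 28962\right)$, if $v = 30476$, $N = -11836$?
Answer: $-639873920$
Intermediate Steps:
$\left(N + v\right) \left(-5366 - 28962\right) = \left(-11836 + 30476\right) \left(-5366 - 28962\right) = 18640 \left(-34328\right) = -639873920$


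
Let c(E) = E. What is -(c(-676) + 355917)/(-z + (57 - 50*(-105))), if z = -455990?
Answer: -355241/461297 ≈ -0.77009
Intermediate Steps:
-(c(-676) + 355917)/(-z + (57 - 50*(-105))) = -(-676 + 355917)/(-1*(-455990) + (57 - 50*(-105))) = -355241/(455990 + (57 + 5250)) = -355241/(455990 + 5307) = -355241/461297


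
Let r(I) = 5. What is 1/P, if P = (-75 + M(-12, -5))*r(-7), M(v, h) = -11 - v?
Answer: -1/370 ≈ -0.0027027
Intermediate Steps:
P = -370 (P = (-75 + (-11 - 1*(-12)))*5 = (-75 + (-11 + 12))*5 = (-75 + 1)*5 = -74*5 = -370)
1/P = 1/(-370) = -1/370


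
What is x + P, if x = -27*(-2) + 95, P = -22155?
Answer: -22006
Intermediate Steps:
x = 149 (x = 54 + 95 = 149)
x + P = 149 - 22155 = -22006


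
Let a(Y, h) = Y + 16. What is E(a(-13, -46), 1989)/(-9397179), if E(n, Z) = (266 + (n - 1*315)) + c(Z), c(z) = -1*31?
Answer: 7/854289 ≈ 8.1940e-6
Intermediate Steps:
a(Y, h) = 16 + Y
c(z) = -31
E(n, Z) = -80 + n (E(n, Z) = (266 + (n - 1*315)) - 31 = (266 + (n - 315)) - 31 = (266 + (-315 + n)) - 31 = (-49 + n) - 31 = -80 + n)
E(a(-13, -46), 1989)/(-9397179) = (-80 + (16 - 13))/(-9397179) = (-80 + 3)*(-1/9397179) = -77*(-1/9397179) = 7/854289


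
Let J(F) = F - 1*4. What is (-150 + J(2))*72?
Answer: -10944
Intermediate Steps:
J(F) = -4 + F (J(F) = F - 4 = -4 + F)
(-150 + J(2))*72 = (-150 + (-4 + 2))*72 = (-150 - 2)*72 = -152*72 = -10944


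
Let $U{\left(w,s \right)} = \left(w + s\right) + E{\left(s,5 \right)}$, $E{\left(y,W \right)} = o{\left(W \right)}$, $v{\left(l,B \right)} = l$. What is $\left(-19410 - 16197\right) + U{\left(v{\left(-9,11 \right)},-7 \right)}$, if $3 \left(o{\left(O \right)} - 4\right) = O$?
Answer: $- \frac{106852}{3} \approx -35617.0$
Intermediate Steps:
$o{\left(O \right)} = 4 + \frac{O}{3}$
$E{\left(y,W \right)} = 4 + \frac{W}{3}$
$U{\left(w,s \right)} = \frac{17}{3} + s + w$ ($U{\left(w,s \right)} = \left(w + s\right) + \left(4 + \frac{1}{3} \cdot 5\right) = \left(s + w\right) + \left(4 + \frac{5}{3}\right) = \left(s + w\right) + \frac{17}{3} = \frac{17}{3} + s + w$)
$\left(-19410 - 16197\right) + U{\left(v{\left(-9,11 \right)},-7 \right)} = \left(-19410 - 16197\right) - \frac{31}{3} = -35607 - \frac{31}{3} = - \frac{106852}{3}$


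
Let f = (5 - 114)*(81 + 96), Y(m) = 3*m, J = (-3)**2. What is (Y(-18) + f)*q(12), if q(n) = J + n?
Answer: -406287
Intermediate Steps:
J = 9
q(n) = 9 + n
f = -19293 (f = -109*177 = -19293)
(Y(-18) + f)*q(12) = (3*(-18) - 19293)*(9 + 12) = (-54 - 19293)*21 = -19347*21 = -406287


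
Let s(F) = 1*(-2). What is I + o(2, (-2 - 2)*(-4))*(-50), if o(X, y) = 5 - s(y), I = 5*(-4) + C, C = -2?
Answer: -372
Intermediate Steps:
s(F) = -2
I = -22 (I = 5*(-4) - 2 = -20 - 2 = -22)
o(X, y) = 7 (o(X, y) = 5 - 1*(-2) = 5 + 2 = 7)
I + o(2, (-2 - 2)*(-4))*(-50) = -22 + 7*(-50) = -22 - 350 = -372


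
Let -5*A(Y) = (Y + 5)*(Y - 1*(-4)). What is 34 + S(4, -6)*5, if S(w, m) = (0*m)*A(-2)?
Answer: 34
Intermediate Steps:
A(Y) = -(4 + Y)*(5 + Y)/5 (A(Y) = -(Y + 5)*(Y - 1*(-4))/5 = -(5 + Y)*(Y + 4)/5 = -(5 + Y)*(4 + Y)/5 = -(4 + Y)*(5 + Y)/5)
S(w, m) = 0 (S(w, m) = (0*m)*(-4 - 9/5*(-2) - 1/5*(-2)**2) = 0*(-4 + 18/5 - 1/5*4) = 0*(-4 + 18/5 - 4/5) = 0*(-6/5) = 0)
34 + S(4, -6)*5 = 34 + 0*5 = 34 + 0 = 34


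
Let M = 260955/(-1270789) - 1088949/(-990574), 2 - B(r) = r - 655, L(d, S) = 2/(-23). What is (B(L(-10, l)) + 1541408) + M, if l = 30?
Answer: 3434375771996041995/2227126345106 ≈ 1.5421e+6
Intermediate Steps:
L(d, S) = -2/23 (L(d, S) = 2*(-1/23) = -2/23)
B(r) = 657 - r (B(r) = 2 - (r - 655) = 2 - (-655 + r) = 2 + (655 - r) = 657 - r)
M = 86563782507/96831580222 (M = 260955*(-1/1270789) - 1088949*(-1/990574) = -260955/1270789 + 1088949/990574 = 86563782507/96831580222 ≈ 0.89396)
(B(L(-10, l)) + 1541408) + M = ((657 - 1*(-2/23)) + 1541408) + 86563782507/96831580222 = ((657 + 2/23) + 1541408) + 86563782507/96831580222 = (15113/23 + 1541408) + 86563782507/96831580222 = 35467497/23 + 86563782507/96831580222 = 3434375771996041995/2227126345106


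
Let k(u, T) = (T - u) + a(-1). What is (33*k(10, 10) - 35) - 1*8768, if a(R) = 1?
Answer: -8770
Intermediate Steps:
k(u, T) = 1 + T - u (k(u, T) = (T - u) + 1 = 1 + T - u)
(33*k(10, 10) - 35) - 1*8768 = (33*(1 + 10 - 1*10) - 35) - 1*8768 = (33*(1 + 10 - 10) - 35) - 8768 = (33*1 - 35) - 8768 = (33 - 35) - 8768 = -2 - 8768 = -8770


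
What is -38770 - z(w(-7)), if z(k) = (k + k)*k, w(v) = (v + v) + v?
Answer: -39652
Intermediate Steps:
w(v) = 3*v (w(v) = 2*v + v = 3*v)
z(k) = 2*k² (z(k) = (2*k)*k = 2*k²)
-38770 - z(w(-7)) = -38770 - 2*(3*(-7))² = -38770 - 2*(-21)² = -38770 - 2*441 = -38770 - 1*882 = -38770 - 882 = -39652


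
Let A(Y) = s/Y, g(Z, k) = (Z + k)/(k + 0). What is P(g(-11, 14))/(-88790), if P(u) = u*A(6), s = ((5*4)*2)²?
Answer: -40/62153 ≈ -0.00064357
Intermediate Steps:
g(Z, k) = (Z + k)/k
s = 1600 (s = (20*2)² = 40² = 1600)
A(Y) = 1600/Y
P(u) = 800*u/3 (P(u) = u*(1600/6) = u*(1600*(⅙)) = u*(800/3) = 800*u/3)
P(g(-11, 14))/(-88790) = (800*((-11 + 14)/14)/3)/(-88790) = (800*((1/14)*3)/3)*(-1/88790) = ((800/3)*(3/14))*(-1/88790) = (400/7)*(-1/88790) = -40/62153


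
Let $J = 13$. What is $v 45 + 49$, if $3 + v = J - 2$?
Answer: $409$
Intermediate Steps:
$v = 8$ ($v = -3 + \left(13 - 2\right) = -3 + 11 = 8$)
$v 45 + 49 = 8 \cdot 45 + 49 = 360 + 49 = 409$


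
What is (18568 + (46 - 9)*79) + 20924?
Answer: 42415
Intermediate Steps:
(18568 + (46 - 9)*79) + 20924 = (18568 + 37*79) + 20924 = (18568 + 2923) + 20924 = 21491 + 20924 = 42415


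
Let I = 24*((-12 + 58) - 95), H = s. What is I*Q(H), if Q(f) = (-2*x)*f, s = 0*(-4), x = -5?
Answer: 0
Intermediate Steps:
s = 0
H = 0
Q(f) = 10*f (Q(f) = (-2*(-5))*f = 10*f)
I = -1176 (I = 24*(46 - 95) = 24*(-49) = -1176)
I*Q(H) = -11760*0 = -1176*0 = 0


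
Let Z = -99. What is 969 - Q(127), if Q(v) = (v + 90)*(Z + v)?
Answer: -5107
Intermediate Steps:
Q(v) = (-99 + v)*(90 + v) (Q(v) = (v + 90)*(-99 + v) = (90 + v)*(-99 + v) = (-99 + v)*(90 + v))
969 - Q(127) = 969 - (-8910 + 127² - 9*127) = 969 - (-8910 + 16129 - 1143) = 969 - 1*6076 = 969 - 6076 = -5107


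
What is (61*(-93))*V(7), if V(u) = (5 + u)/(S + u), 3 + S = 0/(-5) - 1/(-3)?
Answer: -204228/13 ≈ -15710.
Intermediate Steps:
S = -8/3 (S = -3 + (0/(-5) - 1/(-3)) = -3 + (0*(-1/5) - 1*(-1/3)) = -3 + (0 + 1/3) = -3 + 1/3 = -8/3 ≈ -2.6667)
V(u) = (5 + u)/(-8/3 + u)
(61*(-93))*V(7) = (61*(-93))*(3*(5 + 7)/(-8 + 3*7)) = -17019*12/(-8 + 21) = -17019*12/13 = -5673*36/13 = -204228/13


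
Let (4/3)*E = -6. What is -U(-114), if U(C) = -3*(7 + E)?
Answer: 15/2 ≈ 7.5000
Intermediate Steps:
E = -9/2 (E = (¾)*(-6) = -9/2 ≈ -4.5000)
U(C) = -15/2 (U(C) = -3*(7 - 9/2) = -3*5/2 = -15/2)
-U(-114) = -1*(-15/2) = 15/2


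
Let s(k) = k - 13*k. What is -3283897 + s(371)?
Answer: -3288349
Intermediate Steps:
s(k) = -12*k
-3283897 + s(371) = -3283897 - 12*371 = -3283897 - 4452 = -3288349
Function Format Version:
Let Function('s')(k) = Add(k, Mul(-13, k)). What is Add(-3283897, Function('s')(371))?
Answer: -3288349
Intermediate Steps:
Function('s')(k) = Mul(-12, k)
Add(-3283897, Function('s')(371)) = Add(-3283897, Mul(-12, 371)) = Add(-3283897, -4452) = -3288349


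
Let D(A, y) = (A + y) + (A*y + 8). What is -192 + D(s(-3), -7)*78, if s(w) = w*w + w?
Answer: -2922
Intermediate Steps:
s(w) = w + w² (s(w) = w² + w = w + w²)
D(A, y) = 8 + A + y + A*y (D(A, y) = (A + y) + (8 + A*y) = 8 + A + y + A*y)
-192 + D(s(-3), -7)*78 = -192 + (8 - 3*(1 - 3) - 7 - 3*(1 - 3)*(-7))*78 = -192 + (8 - 3*(-2) - 7 - 3*(-2)*(-7))*78 = -192 + (8 + 6 - 7 + 6*(-7))*78 = -192 + (8 + 6 - 7 - 42)*78 = -192 - 35*78 = -192 - 2730 = -2922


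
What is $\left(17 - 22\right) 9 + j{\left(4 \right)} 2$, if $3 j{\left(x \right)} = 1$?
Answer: $- \frac{133}{3} \approx -44.333$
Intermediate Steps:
$j{\left(x \right)} = \frac{1}{3}$ ($j{\left(x \right)} = \frac{1}{3} \cdot 1 = \frac{1}{3}$)
$\left(17 - 22\right) 9 + j{\left(4 \right)} 2 = \left(17 - 22\right) 9 + \frac{1}{3} \cdot 2 = \left(17 - 22\right) 9 + \frac{2}{3} = \left(-5\right) 9 + \frac{2}{3} = -45 + \frac{2}{3} = - \frac{133}{3}$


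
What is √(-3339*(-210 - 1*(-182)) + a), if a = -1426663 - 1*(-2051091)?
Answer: 4*√44870 ≈ 847.30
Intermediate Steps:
a = 624428 (a = -1426663 + 2051091 = 624428)
√(-3339*(-210 - 1*(-182)) + a) = √(-3339*(-210 - 1*(-182)) + 624428) = √(-3339*(-210 + 182) + 624428) = √(-3339*(-28) + 624428) = √(93492 + 624428) = √717920 = 4*√44870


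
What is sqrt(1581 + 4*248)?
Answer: sqrt(2573) ≈ 50.725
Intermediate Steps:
sqrt(1581 + 4*248) = sqrt(1581 + 992) = sqrt(2573)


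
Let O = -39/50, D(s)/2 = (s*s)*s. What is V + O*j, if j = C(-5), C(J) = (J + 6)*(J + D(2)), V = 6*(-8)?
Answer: -2829/50 ≈ -56.580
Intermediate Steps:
D(s) = 2*s³ (D(s) = 2*((s*s)*s) = 2*(s²*s) = 2*s³)
V = -48
O = -39/50 (O = -39*1/50 = -39/50 ≈ -0.78000)
C(J) = (6 + J)*(16 + J) (C(J) = (J + 6)*(J + 2*2³) = (6 + J)*(J + 2*8) = (6 + J)*(J + 16) = (6 + J)*(16 + J))
j = 11 (j = 96 + (-5)² + 22*(-5) = 96 + 25 - 110 = 11)
V + O*j = -48 - 39/50*11 = -48 - 429/50 = -2829/50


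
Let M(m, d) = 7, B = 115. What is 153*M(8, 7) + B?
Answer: 1186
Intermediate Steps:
153*M(8, 7) + B = 153*7 + 115 = 1071 + 115 = 1186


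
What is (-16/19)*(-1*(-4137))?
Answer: -66192/19 ≈ -3483.8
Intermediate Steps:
(-16/19)*(-1*(-4137)) = -16*1/19*4137 = -16/19*4137 = -66192/19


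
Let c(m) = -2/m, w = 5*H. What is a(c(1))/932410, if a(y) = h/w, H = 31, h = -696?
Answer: -348/72261775 ≈ -4.8158e-6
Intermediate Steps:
w = 155 (w = 5*31 = 155)
a(y) = -696/155
a(c(1))/932410 = -696/155/932410 = -696/155*1/932410 = -348/72261775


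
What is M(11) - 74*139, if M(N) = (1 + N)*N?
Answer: -10154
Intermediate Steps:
M(N) = N*(1 + N)
M(11) - 74*139 = 11*(1 + 11) - 74*139 = 11*12 - 10286 = 132 - 10286 = -10154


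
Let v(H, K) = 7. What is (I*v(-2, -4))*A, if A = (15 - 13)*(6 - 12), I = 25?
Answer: -2100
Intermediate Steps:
A = -12 (A = 2*(-6) = -12)
(I*v(-2, -4))*A = (25*7)*(-12) = 175*(-12) = -2100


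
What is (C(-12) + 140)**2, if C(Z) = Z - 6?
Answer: 14884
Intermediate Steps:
C(Z) = -6 + Z
(C(-12) + 140)**2 = ((-6 - 12) + 140)**2 = (-18 + 140)**2 = 122**2 = 14884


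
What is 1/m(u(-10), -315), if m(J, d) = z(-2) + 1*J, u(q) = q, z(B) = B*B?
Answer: -⅙ ≈ -0.16667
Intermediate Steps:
z(B) = B²
m(J, d) = 4 + J (m(J, d) = (-2)² + 1*J = 4 + J)
1/m(u(-10), -315) = 1/(4 - 10) = 1/(-6) = -⅙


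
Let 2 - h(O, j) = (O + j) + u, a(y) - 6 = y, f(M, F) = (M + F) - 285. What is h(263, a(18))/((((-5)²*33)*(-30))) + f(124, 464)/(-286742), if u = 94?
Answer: 25293992/1774216125 ≈ 0.014256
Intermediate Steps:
f(M, F) = -285 + F + M (f(M, F) = (F + M) - 285 = -285 + F + M)
a(y) = 6 + y
h(O, j) = -92 - O - j (h(O, j) = 2 - ((O + j) + 94) = 2 - (94 + O + j) = 2 + (-94 - O - j) = -92 - O - j)
h(263, a(18))/((((-5)²*33)*(-30))) + f(124, 464)/(-286742) = (-92 - 1*263 - (6 + 18))/((((-5)²*33)*(-30))) + (-285 + 464 + 124)/(-286742) = (-92 - 263 - 1*24)/(((25*33)*(-30))) + 303*(-1/286742) = (-92 - 263 - 24)/((825*(-30))) - 303/286742 = -379/(-24750) - 303/286742 = -379*(-1/24750) - 303/286742 = 379/24750 - 303/286742 = 25293992/1774216125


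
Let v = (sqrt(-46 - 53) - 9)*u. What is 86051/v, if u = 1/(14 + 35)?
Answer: -4216499/20 - 4216499*I*sqrt(11)/60 ≈ -2.1083e+5 - 2.3308e+5*I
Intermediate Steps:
u = 1/49 ≈ 0.020408
v = -9/49 + 3*I*sqrt(11)/49 (v = (sqrt(-46 - 53) - 9)*(1/49) = (sqrt(-99) - 9)*(1/49) = (3*I*sqrt(11) - 9)*(1/49) = (-9 + 3*I*sqrt(11))*(1/49) = -9/49 + 3*I*sqrt(11)/49 ≈ -0.18367 + 0.20306*I)
86051/v = 86051/(-9/49 + 3*I*sqrt(11)/49)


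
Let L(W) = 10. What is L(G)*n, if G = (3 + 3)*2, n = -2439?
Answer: -24390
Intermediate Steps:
G = 12 (G = 6*2 = 12)
L(G)*n = 10*(-2439) = -24390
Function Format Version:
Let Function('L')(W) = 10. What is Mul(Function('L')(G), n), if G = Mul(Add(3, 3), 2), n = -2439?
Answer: -24390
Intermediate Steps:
G = 12 (G = Mul(6, 2) = 12)
Mul(Function('L')(G), n) = Mul(10, -2439) = -24390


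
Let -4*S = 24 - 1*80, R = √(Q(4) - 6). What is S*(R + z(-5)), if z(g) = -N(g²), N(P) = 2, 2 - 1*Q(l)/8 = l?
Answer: -28 + 14*I*√22 ≈ -28.0 + 65.666*I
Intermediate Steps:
Q(l) = 16 - 8*l
z(g) = -2 (z(g) = -1*2 = -2)
R = I*√22 (R = √((16 - 8*4) - 6) = √((16 - 32) - 6) = √(-16 - 6) = √(-22) = I*√22 ≈ 4.6904*I)
S = 14 (S = -(24 - 1*80)/4 = -(24 - 80)/4 = -¼*(-56) = 14)
S*(R + z(-5)) = 14*(I*√22 - 2) = 14*(-2 + I*√22) = -28 + 14*I*√22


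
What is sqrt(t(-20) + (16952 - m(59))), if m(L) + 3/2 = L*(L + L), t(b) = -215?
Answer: sqrt(39106)/2 ≈ 98.876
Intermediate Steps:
m(L) = -3/2 + 2*L**2 (m(L) = -3/2 + L*(L + L) = -3/2 + L*(2*L) = -3/2 + 2*L**2)
sqrt(t(-20) + (16952 - m(59))) = sqrt(-215 + (16952 - (-3/2 + 2*59**2))) = sqrt(-215 + (16952 - (-3/2 + 2*3481))) = sqrt(-215 + (16952 - (-3/2 + 6962))) = sqrt(-215 + (16952 - 1*13921/2)) = sqrt(-215 + (16952 - 13921/2)) = sqrt(-215 + 19983/2) = sqrt(19553/2) = sqrt(39106)/2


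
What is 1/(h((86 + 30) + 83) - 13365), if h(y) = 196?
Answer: -1/13169 ≈ -7.5936e-5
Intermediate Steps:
1/(h((86 + 30) + 83) - 13365) = 1/(196 - 13365) = 1/(-13169) = -1/13169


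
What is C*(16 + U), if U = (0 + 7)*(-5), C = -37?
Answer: 703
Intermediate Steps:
U = -35 (U = 7*(-5) = -35)
C*(16 + U) = -37*(16 - 35) = -37*(-19) = 703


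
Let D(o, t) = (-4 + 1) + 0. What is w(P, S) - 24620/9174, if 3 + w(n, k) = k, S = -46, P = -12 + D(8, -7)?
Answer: -237073/4587 ≈ -51.684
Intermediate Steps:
D(o, t) = -3 (D(o, t) = -3 + 0 = -3)
P = -15 (P = -12 - 3 = -15)
w(n, k) = -3 + k
w(P, S) - 24620/9174 = (-3 - 46) - 24620/9174 = -49 - 24620*1/9174 = -49 - 12310/4587 = -237073/4587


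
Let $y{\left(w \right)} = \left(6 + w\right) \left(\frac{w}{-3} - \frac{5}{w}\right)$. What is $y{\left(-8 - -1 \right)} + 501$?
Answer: $\frac{10457}{21} \approx 497.95$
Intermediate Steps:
$y{\left(w \right)} = \left(6 + w\right) \left(- \frac{5}{w} - \frac{w}{3}\right)$ ($y{\left(w \right)} = \left(6 + w\right) \left(w \left(- \frac{1}{3}\right) - \frac{5}{w}\right) = \left(6 + w\right) \left(- \frac{w}{3} - \frac{5}{w}\right) = \left(6 + w\right) \left(- \frac{5}{w} - \frac{w}{3}\right)$)
$y{\left(-8 - -1 \right)} + 501 = \left(-5 - \frac{30}{-8 - -1} - 2 \left(-8 - -1\right) - \frac{\left(-8 - -1\right)^{2}}{3}\right) + 501 = \left(-5 - \frac{30}{-8 + 1} - 2 \left(-8 + 1\right) - \frac{\left(-8 + 1\right)^{2}}{3}\right) + 501 = \left(-5 - \frac{30}{-7} - -14 - \frac{\left(-7\right)^{2}}{3}\right) + 501 = \left(-5 - - \frac{30}{7} + 14 - \frac{49}{3}\right) + 501 = \left(-5 + \frac{30}{7} + 14 - \frac{49}{3}\right) + 501 = - \frac{64}{21} + 501 = \frac{10457}{21}$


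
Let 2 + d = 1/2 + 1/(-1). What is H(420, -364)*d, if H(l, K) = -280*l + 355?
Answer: 586225/2 ≈ 2.9311e+5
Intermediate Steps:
H(l, K) = 355 - 280*l
d = -5/2 (d = -2 + (1/2 + 1/(-1)) = -2 + (1*(½) + 1*(-1)) = -2 + (½ - 1) = -2 - ½ = -5/2 ≈ -2.5000)
H(420, -364)*d = (355 - 280*420)*(-5/2) = (355 - 117600)*(-5/2) = -117245*(-5/2) = 586225/2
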